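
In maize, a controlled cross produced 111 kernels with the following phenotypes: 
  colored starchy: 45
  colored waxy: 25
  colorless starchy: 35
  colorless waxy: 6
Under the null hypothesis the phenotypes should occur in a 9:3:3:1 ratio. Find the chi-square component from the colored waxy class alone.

Expected counts for N = 111 under a 9:3:3:1 ratio (total parts = 16):
  colored starchy: 111 × 9/16 = 62.4375
  colored waxy: 111 × 3/16 = 20.8125
  colorless starchy: 111 × 3/16 = 20.8125
  colorless waxy: 111 × 1/16 = 6.9375
Contribution of colored waxy: (25 − 20.8125)² / 20.8125 = 0.8425

0.843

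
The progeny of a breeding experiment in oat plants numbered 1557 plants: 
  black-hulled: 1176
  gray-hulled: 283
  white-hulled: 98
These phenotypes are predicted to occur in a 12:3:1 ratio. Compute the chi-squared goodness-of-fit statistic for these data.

0.337

Expected counts for N = 1557 under a 12:3:1 ratio (total parts = 16):
  black-hulled: 1557 × 12/16 = 1167.75
  gray-hulled: 1557 × 3/16 = 291.9375
  white-hulled: 1557 × 1/16 = 97.3125
χ² = Σ (O − E)² / E
  black-hulled: (1176 − 1167.75)² / 1167.75 = 0.0583
  gray-hulled: (283 − 291.9375)² / 291.9375 = 0.2736
  white-hulled: (98 − 97.3125)² / 97.3125 = 0.0049
χ² = 0.0583 + 0.2736 + 0.0049 = 0.3368 ≈ 0.337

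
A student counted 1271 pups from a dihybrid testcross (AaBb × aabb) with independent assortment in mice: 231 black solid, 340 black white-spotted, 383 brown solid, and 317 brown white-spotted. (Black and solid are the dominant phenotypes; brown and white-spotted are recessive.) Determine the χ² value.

A dihybrid testcross with independent assortment gives a 1:1:1:1 ratio.
Expected counts for N = 1271 under a 1:1:1:1 ratio (total parts = 4):
  black solid: 1271 × 1/4 = 317.75
  black white-spotted: 1271 × 1/4 = 317.75
  brown solid: 1271 × 1/4 = 317.75
  brown white-spotted: 1271 × 1/4 = 317.75
χ² = Σ (O − E)² / E
  black solid: (231 − 317.75)² / 317.75 = 23.6839
  black white-spotted: (340 − 317.75)² / 317.75 = 1.5580
  brown solid: (383 − 317.75)² / 317.75 = 13.3991
  brown white-spotted: (317 − 317.75)² / 317.75 = 0.0018
χ² = 23.6839 + 1.5580 + 13.3991 + 0.0018 = 38.6428 ≈ 38.643

38.643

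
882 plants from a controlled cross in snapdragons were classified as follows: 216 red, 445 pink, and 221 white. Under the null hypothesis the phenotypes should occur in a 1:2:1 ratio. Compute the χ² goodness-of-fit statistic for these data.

The 1:2:1 ratio has 4 parts, so with N = 882 the expected counts are:
  red: 882 × 1/4 = 220.5
  pink: 882 × 2/4 = 441
  white: 882 × 1/4 = 220.5
χ² = Σ (O − E)² / E
  red: (216 − 220.5)² / 220.5 = 0.0918
  pink: (445 − 441)² / 441 = 0.0363
  white: (221 − 220.5)² / 220.5 = 0.0011
χ² = 0.0918 + 0.0363 + 0.0011 = 0.1292 ≈ 0.129

0.129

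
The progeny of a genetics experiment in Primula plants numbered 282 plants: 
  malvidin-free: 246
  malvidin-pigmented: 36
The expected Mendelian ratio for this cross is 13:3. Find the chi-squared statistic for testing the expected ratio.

6.628

Total ratio parts = 16. Expected numbers out of 282:
  malvidin-free: 282 × 13/16 = 229.125
  malvidin-pigmented: 282 × 3/16 = 52.875
χ² = Σ (O − E)² / E
  malvidin-free: (246 − 229.125)² / 229.125 = 1.2428
  malvidin-pigmented: (36 − 52.875)² / 52.875 = 5.3856
χ² = 1.2428 + 5.3856 = 6.6284 ≈ 6.628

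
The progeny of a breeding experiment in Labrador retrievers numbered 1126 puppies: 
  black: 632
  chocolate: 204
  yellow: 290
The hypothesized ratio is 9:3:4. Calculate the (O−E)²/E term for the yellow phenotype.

0.257

Under the 9:3:4 hypothesis (Σ ratio = 16, N = 1126):
  black: 1126 × 9/16 = 633.375
  chocolate: 1126 × 3/16 = 211.125
  yellow: 1126 × 4/16 = 281.5
Contribution of yellow: (290 − 281.5)² / 281.5 = 0.2567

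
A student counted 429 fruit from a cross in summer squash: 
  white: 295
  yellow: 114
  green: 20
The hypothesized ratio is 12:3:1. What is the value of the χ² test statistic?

17.959

Expected counts for N = 429 under a 12:3:1 ratio (total parts = 16):
  white: 429 × 12/16 = 321.75
  yellow: 429 × 3/16 = 80.4375
  green: 429 × 1/16 = 26.8125
χ² = Σ (O − E)² / E
  white: (295 − 321.75)² / 321.75 = 2.2240
  yellow: (114 − 80.4375)² / 80.4375 = 14.0039
  green: (20 − 26.8125)² / 26.8125 = 1.7309
χ² = 2.2240 + 14.0039 + 1.7309 = 17.9588 ≈ 17.959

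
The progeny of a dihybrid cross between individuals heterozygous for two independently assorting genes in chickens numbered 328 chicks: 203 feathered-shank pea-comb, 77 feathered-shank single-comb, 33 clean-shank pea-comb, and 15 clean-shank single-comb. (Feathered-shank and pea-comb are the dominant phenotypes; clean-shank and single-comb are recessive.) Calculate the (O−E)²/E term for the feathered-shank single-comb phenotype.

A dihybrid F₂ with independent assortment and complete dominance at both loci gives a 9:3:3:1 phenotypic ratio.
Expected counts for N = 328 under a 9:3:3:1 ratio (total parts = 16):
  feathered-shank pea-comb: 328 × 9/16 = 184.5
  feathered-shank single-comb: 328 × 3/16 = 61.5
  clean-shank pea-comb: 328 × 3/16 = 61.5
  clean-shank single-comb: 328 × 1/16 = 20.5
Contribution of feathered-shank single-comb: (77 − 61.5)² / 61.5 = 3.9065

3.907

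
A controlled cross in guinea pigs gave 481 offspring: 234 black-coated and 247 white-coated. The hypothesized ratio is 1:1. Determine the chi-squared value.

Under the 1:1 hypothesis (Σ ratio = 2, N = 481):
  black-coated: 481 × 1/2 = 240.5
  white-coated: 481 × 1/2 = 240.5
χ² = Σ (O − E)² / E
  black-coated: (234 − 240.5)² / 240.5 = 0.1757
  white-coated: (247 − 240.5)² / 240.5 = 0.1757
χ² = 0.1757 + 0.1757 = 0.3514 ≈ 0.351

0.351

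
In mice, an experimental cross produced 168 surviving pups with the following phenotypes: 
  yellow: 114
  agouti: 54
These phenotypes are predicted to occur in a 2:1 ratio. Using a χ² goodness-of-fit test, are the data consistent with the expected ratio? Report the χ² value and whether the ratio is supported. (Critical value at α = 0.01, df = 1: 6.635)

0.107; consistent

Total ratio parts = 3. Expected numbers out of 168:
  yellow: 168 × 2/3 = 112
  agouti: 168 × 1/3 = 56
χ² = Σ (O − E)² / E
  yellow: (114 − 112)² / 112 = 0.0357
  agouti: (54 − 56)² / 56 = 0.0714
χ² = 0.0357 + 0.0714 = 0.1071 ≈ 0.107
Degrees of freedom = 2 − 1 = 1; critical value at α = 0.01 is 6.635.
Since 0.107 < 6.635, we fail to reject the null hypothesis — the data are consistent with the 2:1 ratio.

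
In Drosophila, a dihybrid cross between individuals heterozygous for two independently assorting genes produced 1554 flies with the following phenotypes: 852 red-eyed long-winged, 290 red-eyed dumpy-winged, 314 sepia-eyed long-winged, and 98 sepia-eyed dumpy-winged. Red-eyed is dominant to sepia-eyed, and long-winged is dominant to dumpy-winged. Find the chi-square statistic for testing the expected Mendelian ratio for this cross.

2.331

A dihybrid F₂ with independent assortment and complete dominance at both loci gives a 9:3:3:1 phenotypic ratio.
The 9:3:3:1 ratio has 16 parts, so with N = 1554 the expected counts are:
  red-eyed long-winged: 1554 × 9/16 = 874.125
  red-eyed dumpy-winged: 1554 × 3/16 = 291.375
  sepia-eyed long-winged: 1554 × 3/16 = 291.375
  sepia-eyed dumpy-winged: 1554 × 1/16 = 97.125
χ² = Σ (O − E)² / E
  red-eyed long-winged: (852 − 874.125)² / 874.125 = 0.5600
  red-eyed dumpy-winged: (290 − 291.375)² / 291.375 = 0.0065
  sepia-eyed long-winged: (314 − 291.375)² / 291.375 = 1.7568
  sepia-eyed dumpy-winged: (98 − 97.125)² / 97.125 = 0.0079
χ² = 0.5600 + 0.0065 + 1.7568 + 0.0079 = 2.3312 ≈ 2.331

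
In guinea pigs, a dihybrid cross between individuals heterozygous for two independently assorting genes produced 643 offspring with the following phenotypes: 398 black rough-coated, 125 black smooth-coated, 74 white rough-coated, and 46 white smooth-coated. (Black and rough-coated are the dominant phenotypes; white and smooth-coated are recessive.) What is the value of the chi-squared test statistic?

A dihybrid F₂ with independent assortment and complete dominance at both loci gives a 9:3:3:1 phenotypic ratio.
Under the 9:3:3:1 hypothesis (Σ ratio = 16, N = 643):
  black rough-coated: 643 × 9/16 = 361.6875
  black smooth-coated: 643 × 3/16 = 120.5625
  white rough-coated: 643 × 3/16 = 120.5625
  white smooth-coated: 643 × 1/16 = 40.1875
χ² = Σ (O − E)² / E
  black rough-coated: (398 − 361.6875)² / 361.6875 = 3.6457
  black smooth-coated: (125 − 120.5625)² / 120.5625 = 0.1633
  white rough-coated: (74 − 120.5625)² / 120.5625 = 17.9829
  white smooth-coated: (46 − 40.1875)² / 40.1875 = 0.8407
χ² = 3.6457 + 0.1633 + 17.9829 + 0.8407 = 22.6326 ≈ 22.633

22.633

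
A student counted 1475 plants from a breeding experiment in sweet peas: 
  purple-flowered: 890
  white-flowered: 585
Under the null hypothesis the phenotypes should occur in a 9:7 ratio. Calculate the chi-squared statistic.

10.021

Expected counts for N = 1475 under a 9:7 ratio (total parts = 16):
  purple-flowered: 1475 × 9/16 = 829.6875
  white-flowered: 1475 × 7/16 = 645.3125
χ² = Σ (O − E)² / E
  purple-flowered: (890 − 829.6875)² / 829.6875 = 4.3843
  white-flowered: (585 − 645.3125)² / 645.3125 = 5.6370
χ² = 4.3843 + 5.6370 = 10.0213 ≈ 10.021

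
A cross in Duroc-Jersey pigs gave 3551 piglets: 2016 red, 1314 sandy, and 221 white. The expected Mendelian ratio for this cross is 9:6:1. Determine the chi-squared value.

0.410

Total ratio parts = 16. Expected numbers out of 3551:
  red: 3551 × 9/16 = 1997.4375
  sandy: 3551 × 6/16 = 1331.625
  white: 3551 × 1/16 = 221.9375
χ² = Σ (O − E)² / E
  red: (2016 − 1997.4375)² / 1997.4375 = 0.1725
  sandy: (1314 − 1331.625)² / 1331.625 = 0.2333
  white: (221 − 221.9375)² / 221.9375 = 0.0040
χ² = 0.1725 + 0.2333 + 0.0040 = 0.4098 ≈ 0.410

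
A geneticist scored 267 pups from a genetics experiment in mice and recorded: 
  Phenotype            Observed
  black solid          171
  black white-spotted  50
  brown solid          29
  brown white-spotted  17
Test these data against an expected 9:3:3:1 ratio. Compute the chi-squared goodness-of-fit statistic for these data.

11.752

Total ratio parts = 16. Expected numbers out of 267:
  black solid: 267 × 9/16 = 150.1875
  black white-spotted: 267 × 3/16 = 50.0625
  brown solid: 267 × 3/16 = 50.0625
  brown white-spotted: 267 × 1/16 = 16.6875
χ² = Σ (O − E)² / E
  black solid: (171 − 150.1875)² / 150.1875 = 2.8841
  black white-spotted: (50 − 50.0625)² / 50.0625 = 0.0001
  brown solid: (29 − 50.0625)² / 50.0625 = 8.8615
  brown white-spotted: (17 − 16.6875)² / 16.6875 = 0.0059
χ² = 2.8841 + 0.0001 + 8.8615 + 0.0059 = 11.7516 ≈ 11.752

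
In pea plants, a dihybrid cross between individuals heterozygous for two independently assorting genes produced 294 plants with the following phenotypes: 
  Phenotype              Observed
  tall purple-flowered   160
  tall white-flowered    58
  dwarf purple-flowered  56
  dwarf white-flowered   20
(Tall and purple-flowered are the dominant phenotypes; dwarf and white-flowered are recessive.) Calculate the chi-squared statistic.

0.482

A dihybrid F₂ with independent assortment and complete dominance at both loci gives a 9:3:3:1 phenotypic ratio.
The 9:3:3:1 ratio has 16 parts, so with N = 294 the expected counts are:
  tall purple-flowered: 294 × 9/16 = 165.375
  tall white-flowered: 294 × 3/16 = 55.125
  dwarf purple-flowered: 294 × 3/16 = 55.125
  dwarf white-flowered: 294 × 1/16 = 18.375
χ² = Σ (O − E)² / E
  tall purple-flowered: (160 − 165.375)² / 165.375 = 0.1747
  tall white-flowered: (58 − 55.125)² / 55.125 = 0.1499
  dwarf purple-flowered: (56 − 55.125)² / 55.125 = 0.0139
  dwarf white-flowered: (20 − 18.375)² / 18.375 = 0.1437
χ² = 0.1747 + 0.1499 + 0.0139 + 0.1437 = 0.4822 ≈ 0.482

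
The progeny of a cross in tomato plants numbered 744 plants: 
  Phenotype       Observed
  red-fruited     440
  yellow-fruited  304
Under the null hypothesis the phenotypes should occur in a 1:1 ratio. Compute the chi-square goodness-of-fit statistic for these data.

Total ratio parts = 2. Expected numbers out of 744:
  red-fruited: 744 × 1/2 = 372
  yellow-fruited: 744 × 1/2 = 372
χ² = Σ (O − E)² / E
  red-fruited: (440 − 372)² / 372 = 12.4301
  yellow-fruited: (304 − 372)² / 372 = 12.4301
χ² = 12.4301 + 12.4301 = 24.8602 ≈ 24.860

24.860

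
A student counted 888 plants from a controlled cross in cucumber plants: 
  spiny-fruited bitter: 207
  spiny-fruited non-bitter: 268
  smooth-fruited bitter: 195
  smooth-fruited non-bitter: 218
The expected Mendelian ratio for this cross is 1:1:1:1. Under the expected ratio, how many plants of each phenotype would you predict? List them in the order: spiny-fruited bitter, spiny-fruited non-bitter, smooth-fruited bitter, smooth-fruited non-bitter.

222, 222, 222, 222

Under the 1:1:1:1 hypothesis (Σ ratio = 4, N = 888):
  spiny-fruited bitter: 888 × 1/4 = 222
  spiny-fruited non-bitter: 888 × 1/4 = 222
  smooth-fruited bitter: 888 × 1/4 = 222
  smooth-fruited non-bitter: 888 × 1/4 = 222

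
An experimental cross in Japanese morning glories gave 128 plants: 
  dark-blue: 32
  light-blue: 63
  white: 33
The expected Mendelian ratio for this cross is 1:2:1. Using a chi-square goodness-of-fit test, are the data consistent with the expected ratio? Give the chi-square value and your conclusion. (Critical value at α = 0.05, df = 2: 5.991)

0.047; consistent

The 1:2:1 ratio has 4 parts, so with N = 128 the expected counts are:
  dark-blue: 128 × 1/4 = 32
  light-blue: 128 × 2/4 = 64
  white: 128 × 1/4 = 32
χ² = Σ (O − E)² / E
  dark-blue: (32 − 32)² / 32 = 0.0000
  light-blue: (63 − 64)² / 64 = 0.0156
  white: (33 − 32)² / 32 = 0.0312
χ² = 0.0000 + 0.0156 + 0.0312 = 0.0468 ≈ 0.047
Degrees of freedom = 3 − 1 = 2; critical value at α = 0.05 is 5.991.
Since 0.047 < 5.991, we fail to reject the null hypothesis — the data are consistent with the 1:2:1 ratio.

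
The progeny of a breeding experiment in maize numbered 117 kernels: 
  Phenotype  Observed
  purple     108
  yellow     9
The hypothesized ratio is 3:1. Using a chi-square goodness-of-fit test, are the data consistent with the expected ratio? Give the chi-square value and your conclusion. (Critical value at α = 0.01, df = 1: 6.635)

18.692; not consistent

The 3:1 ratio has 4 parts, so with N = 117 the expected counts are:
  purple: 117 × 3/4 = 87.75
  yellow: 117 × 1/4 = 29.25
χ² = Σ (O − E)² / E
  purple: (108 − 87.75)² / 87.75 = 4.6731
  yellow: (9 − 29.25)² / 29.25 = 14.0192
χ² = 4.6731 + 14.0192 = 18.6923 ≈ 18.692
Degrees of freedom = 2 − 1 = 1; critical value at α = 0.01 is 6.635.
Since 18.692 > 6.635, we reject the null hypothesis — the data do not fit the 3:1 ratio.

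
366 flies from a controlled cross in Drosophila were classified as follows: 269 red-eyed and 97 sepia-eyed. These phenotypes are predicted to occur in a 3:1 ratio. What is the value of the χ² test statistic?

The 3:1 ratio has 4 parts, so with N = 366 the expected counts are:
  red-eyed: 366 × 3/4 = 274.5
  sepia-eyed: 366 × 1/4 = 91.5
χ² = Σ (O − E)² / E
  red-eyed: (269 − 274.5)² / 274.5 = 0.1102
  sepia-eyed: (97 − 91.5)² / 91.5 = 0.3306
χ² = 0.1102 + 0.3306 = 0.4408 ≈ 0.441

0.441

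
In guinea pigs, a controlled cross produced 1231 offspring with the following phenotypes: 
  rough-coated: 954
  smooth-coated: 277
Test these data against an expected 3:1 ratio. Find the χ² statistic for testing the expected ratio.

4.097

Expected counts for N = 1231 under a 3:1 ratio (total parts = 4):
  rough-coated: 1231 × 3/4 = 923.25
  smooth-coated: 1231 × 1/4 = 307.75
χ² = Σ (O − E)² / E
  rough-coated: (954 − 923.25)² / 923.25 = 1.0242
  smooth-coated: (277 − 307.75)² / 307.75 = 3.0725
χ² = 1.0242 + 3.0725 = 4.0967 ≈ 4.097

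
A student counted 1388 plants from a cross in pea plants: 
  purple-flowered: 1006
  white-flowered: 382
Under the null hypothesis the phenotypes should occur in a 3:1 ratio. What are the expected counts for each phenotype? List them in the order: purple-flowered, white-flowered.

1041, 347

The 3:1 ratio has 4 parts, so with N = 1388 the expected counts are:
  purple-flowered: 1388 × 3/4 = 1041
  white-flowered: 1388 × 1/4 = 347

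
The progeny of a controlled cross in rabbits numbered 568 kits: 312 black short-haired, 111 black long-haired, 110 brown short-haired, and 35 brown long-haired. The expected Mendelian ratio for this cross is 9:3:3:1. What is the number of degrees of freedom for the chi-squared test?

A goodness-of-fit test with 4 phenotype classes has df = 4 − 1 = 3.

3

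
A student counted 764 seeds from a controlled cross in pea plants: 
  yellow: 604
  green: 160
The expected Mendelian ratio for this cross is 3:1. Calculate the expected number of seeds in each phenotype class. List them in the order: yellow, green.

573, 191

Under the 3:1 hypothesis (Σ ratio = 4, N = 764):
  yellow: 764 × 3/4 = 573
  green: 764 × 1/4 = 191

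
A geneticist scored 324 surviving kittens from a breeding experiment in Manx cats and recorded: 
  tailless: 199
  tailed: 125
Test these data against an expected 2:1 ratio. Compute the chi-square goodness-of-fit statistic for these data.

4.014

Expected counts for N = 324 under a 2:1 ratio (total parts = 3):
  tailless: 324 × 2/3 = 216
  tailed: 324 × 1/3 = 108
χ² = Σ (O − E)² / E
  tailless: (199 − 216)² / 216 = 1.3380
  tailed: (125 − 108)² / 108 = 2.6759
χ² = 1.3380 + 2.6759 = 4.0139 ≈ 4.014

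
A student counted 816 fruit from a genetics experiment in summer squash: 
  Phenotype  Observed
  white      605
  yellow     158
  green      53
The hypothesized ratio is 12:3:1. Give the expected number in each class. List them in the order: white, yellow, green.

Under the 12:3:1 hypothesis (Σ ratio = 16, N = 816):
  white: 816 × 12/16 = 612
  yellow: 816 × 3/16 = 153
  green: 816 × 1/16 = 51

612, 153, 51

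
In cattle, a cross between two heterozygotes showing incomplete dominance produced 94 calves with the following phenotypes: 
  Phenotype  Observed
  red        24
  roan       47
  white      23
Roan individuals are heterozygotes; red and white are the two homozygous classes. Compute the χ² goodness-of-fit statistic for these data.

With incomplete dominance, a heterozygote × heterozygote cross gives a 1:2:1 phenotypic ratio.
Under the 1:2:1 hypothesis (Σ ratio = 4, N = 94):
  red: 94 × 1/4 = 23.5
  roan: 94 × 2/4 = 47
  white: 94 × 1/4 = 23.5
χ² = Σ (O − E)² / E
  red: (24 − 23.5)² / 23.5 = 0.0106
  roan: (47 − 47)² / 47 = 0.0000
  white: (23 − 23.5)² / 23.5 = 0.0106
χ² = 0.0106 + 0.0000 + 0.0106 = 0.0212 ≈ 0.021

0.021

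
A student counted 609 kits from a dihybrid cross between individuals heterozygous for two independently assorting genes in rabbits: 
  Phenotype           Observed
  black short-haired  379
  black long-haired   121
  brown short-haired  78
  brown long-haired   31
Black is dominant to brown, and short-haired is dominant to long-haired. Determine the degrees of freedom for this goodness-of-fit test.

A dihybrid F₂ with independent assortment and complete dominance at both loci gives a 9:3:3:1 phenotypic ratio.
A goodness-of-fit test with 4 phenotype classes has df = 4 − 1 = 3.

3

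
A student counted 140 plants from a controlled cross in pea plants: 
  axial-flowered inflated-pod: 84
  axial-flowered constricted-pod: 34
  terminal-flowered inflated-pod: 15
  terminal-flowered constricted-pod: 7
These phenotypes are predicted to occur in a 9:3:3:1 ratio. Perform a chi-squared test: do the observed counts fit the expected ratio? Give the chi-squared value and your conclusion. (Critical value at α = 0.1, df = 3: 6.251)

Total ratio parts = 16. Expected numbers out of 140:
  axial-flowered inflated-pod: 140 × 9/16 = 78.75
  axial-flowered constricted-pod: 140 × 3/16 = 26.25
  terminal-flowered inflated-pod: 140 × 3/16 = 26.25
  terminal-flowered constricted-pod: 140 × 1/16 = 8.75
χ² = Σ (O − E)² / E
  axial-flowered inflated-pod: (84 − 78.75)² / 78.75 = 0.3500
  axial-flowered constricted-pod: (34 − 26.25)² / 26.25 = 2.2881
  terminal-flowered inflated-pod: (15 − 26.25)² / 26.25 = 4.8214
  terminal-flowered constricted-pod: (7 − 8.75)² / 8.75 = 0.3500
χ² = 0.3500 + 2.2881 + 4.8214 + 0.3500 = 7.8095 ≈ 7.810
Degrees of freedom = 4 − 1 = 3; critical value at α = 0.1 is 6.251.
Since 7.810 > 6.251, we reject the null hypothesis — the data do not fit the 9:3:3:1 ratio.

7.810; not consistent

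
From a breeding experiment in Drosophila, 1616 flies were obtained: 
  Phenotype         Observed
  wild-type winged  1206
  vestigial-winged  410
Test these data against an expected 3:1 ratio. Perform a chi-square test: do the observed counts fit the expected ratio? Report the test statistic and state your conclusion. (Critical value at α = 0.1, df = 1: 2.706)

Total ratio parts = 4. Expected numbers out of 1616:
  wild-type winged: 1616 × 3/4 = 1212
  vestigial-winged: 1616 × 1/4 = 404
χ² = Σ (O − E)² / E
  wild-type winged: (1206 − 1212)² / 1212 = 0.0297
  vestigial-winged: (410 − 404)² / 404 = 0.0891
χ² = 0.0297 + 0.0891 = 0.1188 ≈ 0.119
Degrees of freedom = 2 − 1 = 1; critical value at α = 0.1 is 2.706.
Since 0.119 < 2.706, we fail to reject the null hypothesis — the data are consistent with the 3:1 ratio.

0.119; consistent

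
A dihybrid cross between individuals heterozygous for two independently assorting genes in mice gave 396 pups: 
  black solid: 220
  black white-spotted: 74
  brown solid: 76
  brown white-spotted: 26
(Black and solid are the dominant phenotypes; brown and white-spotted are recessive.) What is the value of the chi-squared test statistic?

A dihybrid F₂ with independent assortment and complete dominance at both loci gives a 9:3:3:1 phenotypic ratio.
The 9:3:3:1 ratio has 16 parts, so with N = 396 the expected counts are:
  black solid: 396 × 9/16 = 222.75
  black white-spotted: 396 × 3/16 = 74.25
  brown solid: 396 × 3/16 = 74.25
  brown white-spotted: 396 × 1/16 = 24.75
χ² = Σ (O − E)² / E
  black solid: (220 − 222.75)² / 222.75 = 0.0340
  black white-spotted: (74 − 74.25)² / 74.25 = 0.0008
  brown solid: (76 − 74.25)² / 74.25 = 0.0412
  brown white-spotted: (26 − 24.75)² / 24.75 = 0.0631
χ² = 0.0340 + 0.0008 + 0.0412 + 0.0631 = 0.1391 ≈ 0.139

0.139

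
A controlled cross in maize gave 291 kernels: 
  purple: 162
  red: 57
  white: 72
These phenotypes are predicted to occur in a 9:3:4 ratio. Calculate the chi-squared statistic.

0.134

Total ratio parts = 16. Expected numbers out of 291:
  purple: 291 × 9/16 = 163.6875
  red: 291 × 3/16 = 54.5625
  white: 291 × 4/16 = 72.75
χ² = Σ (O − E)² / E
  purple: (162 − 163.6875)² / 163.6875 = 0.0174
  red: (57 − 54.5625)² / 54.5625 = 0.1089
  white: (72 − 72.75)² / 72.75 = 0.0077
χ² = 0.0174 + 0.1089 + 0.0077 = 0.134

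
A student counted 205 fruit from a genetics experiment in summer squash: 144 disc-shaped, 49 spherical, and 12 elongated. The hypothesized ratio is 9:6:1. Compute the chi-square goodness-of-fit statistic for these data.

Under the 9:6:1 hypothesis (Σ ratio = 16, N = 205):
  disc-shaped: 205 × 9/16 = 115.3125
  spherical: 205 × 6/16 = 76.875
  elongated: 205 × 1/16 = 12.8125
χ² = Σ (O − E)² / E
  disc-shaped: (144 − 115.3125)² / 115.3125 = 7.1369
  spherical: (49 − 76.875)² / 76.875 = 10.1075
  elongated: (12 − 12.8125)² / 12.8125 = 0.0515
χ² = 7.1369 + 10.1075 + 0.0515 = 17.2959 ≈ 17.296

17.296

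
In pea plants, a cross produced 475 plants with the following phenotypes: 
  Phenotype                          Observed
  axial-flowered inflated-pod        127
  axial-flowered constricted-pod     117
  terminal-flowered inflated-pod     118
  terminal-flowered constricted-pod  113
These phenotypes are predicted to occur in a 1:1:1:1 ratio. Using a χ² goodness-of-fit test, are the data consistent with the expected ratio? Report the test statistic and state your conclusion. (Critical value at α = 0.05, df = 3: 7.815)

0.882; consistent

Total ratio parts = 4. Expected numbers out of 475:
  axial-flowered inflated-pod: 475 × 1/4 = 118.75
  axial-flowered constricted-pod: 475 × 1/4 = 118.75
  terminal-flowered inflated-pod: 475 × 1/4 = 118.75
  terminal-flowered constricted-pod: 475 × 1/4 = 118.75
χ² = Σ (O − E)² / E
  axial-flowered inflated-pod: (127 − 118.75)² / 118.75 = 0.5732
  axial-flowered constricted-pod: (117 − 118.75)² / 118.75 = 0.0258
  terminal-flowered inflated-pod: (118 − 118.75)² / 118.75 = 0.0047
  terminal-flowered constricted-pod: (113 − 118.75)² / 118.75 = 0.2784
χ² = 0.5732 + 0.0258 + 0.0047 + 0.2784 = 0.8821 ≈ 0.882
Degrees of freedom = 4 − 1 = 3; critical value at α = 0.05 is 7.815.
Since 0.882 < 7.815, we fail to reject the null hypothesis — the data are consistent with the 1:1:1:1 ratio.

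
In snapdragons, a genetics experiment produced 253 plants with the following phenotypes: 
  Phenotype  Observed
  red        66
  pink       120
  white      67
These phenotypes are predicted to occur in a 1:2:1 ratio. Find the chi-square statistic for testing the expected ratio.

Expected counts for N = 253 under a 1:2:1 ratio (total parts = 4):
  red: 253 × 1/4 = 63.25
  pink: 253 × 2/4 = 126.5
  white: 253 × 1/4 = 63.25
χ² = Σ (O − E)² / E
  red: (66 − 63.25)² / 63.25 = 0.1196
  pink: (120 − 126.5)² / 126.5 = 0.3340
  white: (67 − 63.25)² / 63.25 = 0.2223
χ² = 0.1196 + 0.3340 + 0.2223 = 0.6759 ≈ 0.676

0.676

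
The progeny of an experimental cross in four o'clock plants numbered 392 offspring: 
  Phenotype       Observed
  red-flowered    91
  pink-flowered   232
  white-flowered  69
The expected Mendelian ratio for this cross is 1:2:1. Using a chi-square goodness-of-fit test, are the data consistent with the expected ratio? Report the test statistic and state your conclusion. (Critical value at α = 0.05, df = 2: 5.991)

15.694; not consistent

Total ratio parts = 4. Expected numbers out of 392:
  red-flowered: 392 × 1/4 = 98
  pink-flowered: 392 × 2/4 = 196
  white-flowered: 392 × 1/4 = 98
χ² = Σ (O − E)² / E
  red-flowered: (91 − 98)² / 98 = 0.5000
  pink-flowered: (232 − 196)² / 196 = 6.6122
  white-flowered: (69 − 98)² / 98 = 8.5816
χ² = 0.5000 + 6.6122 + 8.5816 = 15.6938 ≈ 15.694
Degrees of freedom = 3 − 1 = 2; critical value at α = 0.05 is 5.991.
Since 15.694 > 5.991, we reject the null hypothesis — the data do not fit the 1:2:1 ratio.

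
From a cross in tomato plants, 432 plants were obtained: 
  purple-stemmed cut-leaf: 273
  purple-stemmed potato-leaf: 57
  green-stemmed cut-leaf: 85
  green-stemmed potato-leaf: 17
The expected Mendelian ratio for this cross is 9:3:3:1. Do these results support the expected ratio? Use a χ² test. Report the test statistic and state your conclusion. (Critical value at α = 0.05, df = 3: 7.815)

The 9:3:3:1 ratio has 16 parts, so with N = 432 the expected counts are:
  purple-stemmed cut-leaf: 432 × 9/16 = 243
  purple-stemmed potato-leaf: 432 × 3/16 = 81
  green-stemmed cut-leaf: 432 × 3/16 = 81
  green-stemmed potato-leaf: 432 × 1/16 = 27
χ² = Σ (O − E)² / E
  purple-stemmed cut-leaf: (273 − 243)² / 243 = 3.7037
  purple-stemmed potato-leaf: (57 − 81)² / 81 = 7.1111
  green-stemmed cut-leaf: (85 − 81)² / 81 = 0.1975
  green-stemmed potato-leaf: (17 − 27)² / 27 = 3.7037
χ² = 3.7037 + 7.1111 + 0.1975 + 3.7037 = 14.716
Degrees of freedom = 4 − 1 = 3; critical value at α = 0.05 is 7.815.
Since 14.716 > 7.815, we reject the null hypothesis — the data do not fit the 9:3:3:1 ratio.

14.716; not consistent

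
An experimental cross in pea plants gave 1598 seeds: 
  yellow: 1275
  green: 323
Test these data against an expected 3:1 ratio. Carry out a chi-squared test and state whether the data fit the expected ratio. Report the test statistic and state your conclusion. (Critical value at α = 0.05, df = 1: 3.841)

19.532; not consistent

Under the 3:1 hypothesis (Σ ratio = 4, N = 1598):
  yellow: 1598 × 3/4 = 1198.5
  green: 1598 × 1/4 = 399.5
χ² = Σ (O − E)² / E
  yellow: (1275 − 1198.5)² / 1198.5 = 4.8830
  green: (323 − 399.5)² / 399.5 = 14.6489
χ² = 4.8830 + 14.6489 = 19.5319 ≈ 19.532
Degrees of freedom = 2 − 1 = 1; critical value at α = 0.05 is 3.841.
Since 19.532 > 3.841, we reject the null hypothesis — the data do not fit the 3:1 ratio.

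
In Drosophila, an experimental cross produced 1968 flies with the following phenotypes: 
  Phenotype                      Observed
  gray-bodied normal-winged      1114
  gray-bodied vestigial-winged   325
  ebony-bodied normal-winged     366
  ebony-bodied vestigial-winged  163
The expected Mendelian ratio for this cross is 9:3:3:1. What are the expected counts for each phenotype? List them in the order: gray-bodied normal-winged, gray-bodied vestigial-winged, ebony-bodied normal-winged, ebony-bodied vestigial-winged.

Under the 9:3:3:1 hypothesis (Σ ratio = 16, N = 1968):
  gray-bodied normal-winged: 1968 × 9/16 = 1107
  gray-bodied vestigial-winged: 1968 × 3/16 = 369
  ebony-bodied normal-winged: 1968 × 3/16 = 369
  ebony-bodied vestigial-winged: 1968 × 1/16 = 123

1107, 369, 369, 123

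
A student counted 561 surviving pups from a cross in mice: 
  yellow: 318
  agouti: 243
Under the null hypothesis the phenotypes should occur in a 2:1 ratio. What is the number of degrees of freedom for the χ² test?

1

A goodness-of-fit test with 2 phenotype classes has df = 2 − 1 = 1.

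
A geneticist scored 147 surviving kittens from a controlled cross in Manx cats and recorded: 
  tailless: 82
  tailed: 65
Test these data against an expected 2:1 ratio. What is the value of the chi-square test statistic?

Total ratio parts = 3. Expected numbers out of 147:
  tailless: 147 × 2/3 = 98
  tailed: 147 × 1/3 = 49
χ² = Σ (O − E)² / E
  tailless: (82 − 98)² / 98 = 2.6122
  tailed: (65 − 49)² / 49 = 5.2245
χ² = 2.6122 + 5.2245 = 7.8367 ≈ 7.837

7.837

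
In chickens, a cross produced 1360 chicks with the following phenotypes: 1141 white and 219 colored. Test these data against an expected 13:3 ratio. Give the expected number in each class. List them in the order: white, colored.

The 13:3 ratio has 16 parts, so with N = 1360 the expected counts are:
  white: 1360 × 13/16 = 1105
  colored: 1360 × 3/16 = 255

1105, 255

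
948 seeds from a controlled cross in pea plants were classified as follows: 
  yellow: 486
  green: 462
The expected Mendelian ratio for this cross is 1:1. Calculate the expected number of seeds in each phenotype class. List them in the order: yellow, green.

474, 474

The 1:1 ratio has 2 parts, so with N = 948 the expected counts are:
  yellow: 948 × 1/2 = 474
  green: 948 × 1/2 = 474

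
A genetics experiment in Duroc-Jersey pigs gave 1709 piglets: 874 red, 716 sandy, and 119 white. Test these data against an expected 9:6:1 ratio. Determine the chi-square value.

18.127

The 9:6:1 ratio has 16 parts, so with N = 1709 the expected counts are:
  red: 1709 × 9/16 = 961.3125
  sandy: 1709 × 6/16 = 640.875
  white: 1709 × 1/16 = 106.8125
χ² = Σ (O − E)² / E
  red: (874 − 961.3125)² / 961.3125 = 7.9303
  sandy: (716 − 640.875)² / 640.875 = 8.8063
  white: (119 − 106.8125)² / 106.8125 = 1.3906
χ² = 7.9303 + 8.8063 + 1.3906 = 18.1272 ≈ 18.127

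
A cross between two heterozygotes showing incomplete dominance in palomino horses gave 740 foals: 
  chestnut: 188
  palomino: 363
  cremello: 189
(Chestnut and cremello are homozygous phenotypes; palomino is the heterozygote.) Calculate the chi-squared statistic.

With incomplete dominance, a heterozygote × heterozygote cross gives a 1:2:1 phenotypic ratio.
Under the 1:2:1 hypothesis (Σ ratio = 4, N = 740):
  chestnut: 740 × 1/4 = 185
  palomino: 740 × 2/4 = 370
  cremello: 740 × 1/4 = 185
χ² = Σ (O − E)² / E
  chestnut: (188 − 185)² / 185 = 0.0486
  palomino: (363 − 370)² / 370 = 0.1324
  cremello: (189 − 185)² / 185 = 0.0865
χ² = 0.0486 + 0.1324 + 0.0865 = 0.2675 ≈ 0.268

0.268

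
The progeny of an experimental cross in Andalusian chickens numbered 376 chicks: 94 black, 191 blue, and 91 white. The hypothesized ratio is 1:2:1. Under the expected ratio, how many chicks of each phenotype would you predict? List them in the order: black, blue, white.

94, 188, 94

Expected counts for N = 376 under a 1:2:1 ratio (total parts = 4):
  black: 376 × 1/4 = 94
  blue: 376 × 2/4 = 188
  white: 376 × 1/4 = 94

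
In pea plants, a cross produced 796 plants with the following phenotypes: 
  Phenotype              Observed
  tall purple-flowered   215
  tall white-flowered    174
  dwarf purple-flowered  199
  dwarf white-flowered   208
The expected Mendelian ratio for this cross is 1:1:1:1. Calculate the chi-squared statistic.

4.834

Under the 1:1:1:1 hypothesis (Σ ratio = 4, N = 796):
  tall purple-flowered: 796 × 1/4 = 199
  tall white-flowered: 796 × 1/4 = 199
  dwarf purple-flowered: 796 × 1/4 = 199
  dwarf white-flowered: 796 × 1/4 = 199
χ² = Σ (O − E)² / E
  tall purple-flowered: (215 − 199)² / 199 = 1.2864
  tall white-flowered: (174 − 199)² / 199 = 3.1407
  dwarf purple-flowered: (199 − 199)² / 199 = 0.0000
  dwarf white-flowered: (208 − 199)² / 199 = 0.4070
χ² = 1.2864 + 3.1407 + 0.0000 + 0.4070 = 4.8341 ≈ 4.834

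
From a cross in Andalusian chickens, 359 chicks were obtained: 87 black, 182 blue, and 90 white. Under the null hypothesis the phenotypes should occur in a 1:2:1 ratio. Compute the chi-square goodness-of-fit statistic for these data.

Total ratio parts = 4. Expected numbers out of 359:
  black: 359 × 1/4 = 89.75
  blue: 359 × 2/4 = 179.5
  white: 359 × 1/4 = 89.75
χ² = Σ (O − E)² / E
  black: (87 − 89.75)² / 89.75 = 0.0843
  blue: (182 − 179.5)² / 179.5 = 0.0348
  white: (90 − 89.75)² / 89.75 = 0.0007
χ² = 0.0843 + 0.0348 + 0.0007 = 0.1198 ≈ 0.120

0.120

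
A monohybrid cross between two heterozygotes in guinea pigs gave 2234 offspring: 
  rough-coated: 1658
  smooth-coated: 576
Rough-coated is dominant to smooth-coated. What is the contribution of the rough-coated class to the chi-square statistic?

0.183

For a monohybrid cross between heterozygotes with complete dominance, the expected phenotypic ratio is 3:1.
The 3:1 ratio has 4 parts, so with N = 2234 the expected counts are:
  rough-coated: 2234 × 3/4 = 1675.5
  smooth-coated: 2234 × 1/4 = 558.5
Contribution of rough-coated: (1658 − 1675.5)² / 1675.5 = 0.1828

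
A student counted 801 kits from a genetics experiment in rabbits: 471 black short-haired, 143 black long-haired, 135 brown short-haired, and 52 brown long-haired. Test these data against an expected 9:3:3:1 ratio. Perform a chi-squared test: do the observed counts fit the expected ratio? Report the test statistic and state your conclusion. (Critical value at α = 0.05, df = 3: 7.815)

2.882; consistent

Expected counts for N = 801 under a 9:3:3:1 ratio (total parts = 16):
  black short-haired: 801 × 9/16 = 450.5625
  black long-haired: 801 × 3/16 = 150.1875
  brown short-haired: 801 × 3/16 = 150.1875
  brown long-haired: 801 × 1/16 = 50.0625
χ² = Σ (O − E)² / E
  black short-haired: (471 − 450.5625)² / 450.5625 = 0.9270
  black long-haired: (143 − 150.1875)² / 150.1875 = 0.3440
  brown short-haired: (135 − 150.1875)² / 150.1875 = 1.5358
  brown long-haired: (52 − 50.0625)² / 50.0625 = 0.0750
χ² = 0.9270 + 0.3440 + 1.5358 + 0.0750 = 2.8818 ≈ 2.882
Degrees of freedom = 4 − 1 = 3; critical value at α = 0.05 is 7.815.
Since 2.882 < 7.815, we fail to reject the null hypothesis — the data are consistent with the 9:3:3:1 ratio.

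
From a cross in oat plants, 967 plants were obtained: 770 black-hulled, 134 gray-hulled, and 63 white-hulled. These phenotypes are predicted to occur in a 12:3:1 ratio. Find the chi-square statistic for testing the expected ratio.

15.216

Total ratio parts = 16. Expected numbers out of 967:
  black-hulled: 967 × 12/16 = 725.25
  gray-hulled: 967 × 3/16 = 181.3125
  white-hulled: 967 × 1/16 = 60.4375
χ² = Σ (O − E)² / E
  black-hulled: (770 − 725.25)² / 725.25 = 2.7612
  gray-hulled: (134 − 181.3125)² / 181.3125 = 12.3459
  white-hulled: (63 − 60.4375)² / 60.4375 = 0.1086
χ² = 2.7612 + 12.3459 + 0.1086 = 15.2157 ≈ 15.216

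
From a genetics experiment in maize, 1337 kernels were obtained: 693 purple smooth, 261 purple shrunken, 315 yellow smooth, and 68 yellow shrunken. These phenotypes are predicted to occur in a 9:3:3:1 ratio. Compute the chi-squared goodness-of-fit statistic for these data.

Total ratio parts = 16. Expected numbers out of 1337:
  purple smooth: 1337 × 9/16 = 752.0625
  purple shrunken: 1337 × 3/16 = 250.6875
  yellow smooth: 1337 × 3/16 = 250.6875
  yellow shrunken: 1337 × 1/16 = 83.5625
χ² = Σ (O − E)² / E
  purple smooth: (693 − 752.0625)² / 752.0625 = 4.6384
  purple shrunken: (261 − 250.6875)² / 250.6875 = 0.4242
  yellow smooth: (315 − 250.6875)² / 250.6875 = 16.4990
  yellow shrunken: (68 − 83.5625)² / 83.5625 = 2.8983
χ² = 4.6384 + 0.4242 + 16.4990 + 2.8983 = 24.4599 ≈ 24.460

24.460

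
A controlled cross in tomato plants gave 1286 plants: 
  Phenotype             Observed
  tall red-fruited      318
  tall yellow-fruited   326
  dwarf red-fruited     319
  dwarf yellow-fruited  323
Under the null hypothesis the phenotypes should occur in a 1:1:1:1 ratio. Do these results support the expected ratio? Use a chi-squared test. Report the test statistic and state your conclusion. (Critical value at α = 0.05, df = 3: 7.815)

The 1:1:1:1 ratio has 4 parts, so with N = 1286 the expected counts are:
  tall red-fruited: 1286 × 1/4 = 321.5
  tall yellow-fruited: 1286 × 1/4 = 321.5
  dwarf red-fruited: 1286 × 1/4 = 321.5
  dwarf yellow-fruited: 1286 × 1/4 = 321.5
χ² = Σ (O − E)² / E
  tall red-fruited: (318 − 321.5)² / 321.5 = 0.0381
  tall yellow-fruited: (326 − 321.5)² / 321.5 = 0.0630
  dwarf red-fruited: (319 − 321.5)² / 321.5 = 0.0194
  dwarf yellow-fruited: (323 − 321.5)² / 321.5 = 0.0070
χ² = 0.0381 + 0.0630 + 0.0194 + 0.0070 = 0.1275 ≈ 0.128
Degrees of freedom = 4 − 1 = 3; critical value at α = 0.05 is 7.815.
Since 0.128 < 7.815, we fail to reject the null hypothesis — the data are consistent with the 1:1:1:1 ratio.

0.128; consistent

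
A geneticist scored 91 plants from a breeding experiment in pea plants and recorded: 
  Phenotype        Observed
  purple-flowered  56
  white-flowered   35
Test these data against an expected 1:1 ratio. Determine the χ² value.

Total ratio parts = 2. Expected numbers out of 91:
  purple-flowered: 91 × 1/2 = 45.5
  white-flowered: 91 × 1/2 = 45.5
χ² = Σ (O − E)² / E
  purple-flowered: (56 − 45.5)² / 45.5 = 2.4231
  white-flowered: (35 − 45.5)² / 45.5 = 2.4231
χ² = 2.4231 + 2.4231 = 4.8462 ≈ 4.846

4.846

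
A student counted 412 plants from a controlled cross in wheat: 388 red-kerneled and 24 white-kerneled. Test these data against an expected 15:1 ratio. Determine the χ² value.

0.127

Total ratio parts = 16. Expected numbers out of 412:
  red-kerneled: 412 × 15/16 = 386.25
  white-kerneled: 412 × 1/16 = 25.75
χ² = Σ (O − E)² / E
  red-kerneled: (388 − 386.25)² / 386.25 = 0.0079
  white-kerneled: (24 − 25.75)² / 25.75 = 0.1189
χ² = 0.0079 + 0.1189 = 0.1268 ≈ 0.127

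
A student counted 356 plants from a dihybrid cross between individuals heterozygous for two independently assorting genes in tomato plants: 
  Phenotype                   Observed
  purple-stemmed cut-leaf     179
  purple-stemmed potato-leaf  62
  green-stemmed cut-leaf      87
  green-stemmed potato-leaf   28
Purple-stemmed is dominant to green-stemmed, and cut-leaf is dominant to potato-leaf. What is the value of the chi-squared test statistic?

A dihybrid F₂ with independent assortment and complete dominance at both loci gives a 9:3:3:1 phenotypic ratio.
The 9:3:3:1 ratio has 16 parts, so with N = 356 the expected counts are:
  purple-stemmed cut-leaf: 356 × 9/16 = 200.25
  purple-stemmed potato-leaf: 356 × 3/16 = 66.75
  green-stemmed cut-leaf: 356 × 3/16 = 66.75
  green-stemmed potato-leaf: 356 × 1/16 = 22.25
χ² = Σ (O − E)² / E
  purple-stemmed cut-leaf: (179 − 200.25)² / 200.25 = 2.2550
  purple-stemmed potato-leaf: (62 − 66.75)² / 66.75 = 0.3380
  green-stemmed cut-leaf: (87 − 66.75)² / 66.75 = 6.1433
  green-stemmed potato-leaf: (28 − 22.25)² / 22.25 = 1.4860
χ² = 2.2550 + 0.3380 + 6.1433 + 1.4860 = 10.2223 ≈ 10.222

10.222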